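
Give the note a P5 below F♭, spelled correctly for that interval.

F down a perfect fifth is Bb, so the target letter is B.
From Fb, a perfect fifth is 7 semitones down: Bbb.

Bbb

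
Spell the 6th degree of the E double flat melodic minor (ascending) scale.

The Ebb melodic minor (ascending) scale runs Ebb Fb Gbb Abb Bbb Cb Db.
Degree 6 is Cb.

Cb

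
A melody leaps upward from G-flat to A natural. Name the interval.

augmented second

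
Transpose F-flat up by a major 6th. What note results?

F up a major sixth is D, so the target letter is D.
From Fb, a major sixth is 9 semitones up: Db.

Db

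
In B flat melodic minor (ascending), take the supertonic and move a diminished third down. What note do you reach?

A#

The supertonic of Bb melodic minor (ascending) is C.
A diminished third (2 semitones) below C lands on the letter A, giving A#.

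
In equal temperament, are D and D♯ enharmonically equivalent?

No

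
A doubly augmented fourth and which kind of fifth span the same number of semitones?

A doubly augmented fourth spans 7 semitones.
A fifth spanning 7 semitones is perfect (the perfect fifth is 7).

perfect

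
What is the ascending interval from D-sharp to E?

Counting letters D–E gives a second.
D#→E = 1 semitone, 1 narrower than the major second (2), so minor.

minor second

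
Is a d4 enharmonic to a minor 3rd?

No

A diminished fourth spans 4 semitones; a minor third spans 3.
The spans differ, so they are not enharmonic equivalents.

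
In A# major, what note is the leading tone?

G##

The A# major scale runs A# B# C## D# E# F## G##.
Degree 7 is G##.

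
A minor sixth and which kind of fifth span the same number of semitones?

A minor sixth spans 8 semitones.
A fifth spanning 8 semitones is augmented (the perfect fifth is 7).

augmented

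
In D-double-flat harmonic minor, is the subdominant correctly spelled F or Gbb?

Gbb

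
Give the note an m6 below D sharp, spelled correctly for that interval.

F##

D down a major sixth is F, so the target letter is F.
From D#, a minor sixth is 8 semitones down: F##.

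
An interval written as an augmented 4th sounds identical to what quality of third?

doubly augmented

An augmented fourth spans 6 semitones.
A third spanning 6 semitones is doubly augmented (the major third is 4).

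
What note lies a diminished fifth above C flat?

A fifth above C lands on the letter G.
A diminished fifth spans 6 semitones, so Cb moves to pitch class 5. On the letter G that is Gbb.

Gbb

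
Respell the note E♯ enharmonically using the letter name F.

Plain F sits at the same pitch as E#, so on the letter F the same pitch needs a natural: F.

F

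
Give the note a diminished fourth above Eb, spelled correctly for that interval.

A fourth above E lands on the letter A.
A diminished fourth spans 4 semitones, so Eb moves to pitch class 7. On the letter A that is Abb.

Abb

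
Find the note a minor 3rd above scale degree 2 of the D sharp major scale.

G#

Scale degree 2 of D# major is E#.
A minor third (3 semitones) above E# lands on the letter G, giving G#.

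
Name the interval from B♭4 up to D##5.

Counting letters B–C–D gives a third.
Bb→D## = 6 semitones, 2 wider than the major third (4), so doubly augmented.

doubly augmented third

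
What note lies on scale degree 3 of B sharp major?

D##

The B# major scale runs B# C## D## E# F## G## A##.
Degree 3 is D##.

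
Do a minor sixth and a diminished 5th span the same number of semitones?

A minor sixth spans 8 semitones; a diminished fifth spans 6.
The spans differ, so they are not enharmonic equivalents.

No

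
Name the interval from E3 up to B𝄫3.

Counting letters E–F–G–A–B gives a fifth.
E→Bbb = 5 semitones, 2 narrower than the perfect fifth (7), so doubly diminished.

doubly diminished fifth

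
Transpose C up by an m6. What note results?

Ab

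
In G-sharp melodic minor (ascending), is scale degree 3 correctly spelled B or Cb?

Each scale degree takes a distinct letter name. Degree 3 of a scale on G must use the letter B.
B and Cb are enharmonically the same pitch, but only B uses the letter B, so it is the correct spelling here.

B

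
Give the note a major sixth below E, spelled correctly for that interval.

A sixth below E lands on the letter G.
A major sixth spans 9 semitones, so E moves to pitch class 7. On the letter G that is G.

G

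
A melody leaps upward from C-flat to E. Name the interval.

Counting letters C–D–E gives a third.
Cb→E = 5 semitones, 1 wider than the major third (4), so augmented.

augmented third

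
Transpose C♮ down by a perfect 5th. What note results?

F

C down a perfect fifth is F, so the target letter is F.
From C, a perfect fifth is 7 semitones down: F.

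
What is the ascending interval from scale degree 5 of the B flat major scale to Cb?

diminished fifth

Scale degree 5 of Bb major is F.
F up to Cb: letters F→C make it a fifth; 6 semitones makes it diminished.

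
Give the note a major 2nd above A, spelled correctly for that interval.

B

A up a major second is B, so the target letter is B.
From A, a major second is 2 semitones up: B.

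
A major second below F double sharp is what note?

E#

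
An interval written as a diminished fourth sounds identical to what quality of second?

doubly augmented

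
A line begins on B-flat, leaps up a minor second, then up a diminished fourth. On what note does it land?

Fbb

A minor second up from Bb is Cb (letter C, 1 semitone up).
A diminished fourth up from Cb is Fbb (letter F, 4 semitones up).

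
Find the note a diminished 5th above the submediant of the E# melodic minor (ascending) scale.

G#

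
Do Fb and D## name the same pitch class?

Yes

Fb = pitch class 4 and D## = pitch class 4 — the same pitch class, so they are enharmonic equivalents.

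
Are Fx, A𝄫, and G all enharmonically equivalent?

Yes

F## = pitch class 7 and Abb = pitch class 7 and G = pitch class 7 — the same pitch class, so they are enharmonic equivalents.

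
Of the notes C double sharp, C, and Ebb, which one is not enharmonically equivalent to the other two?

C

In 12-tone equal temperament, enharmonic equivalents share a pitch class. C## is pitch class 2; C is pitch class 0; Ebb is pitch class 2.
C## and Ebb share pitch class 2, while C is pitch class 0.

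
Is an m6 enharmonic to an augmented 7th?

No

A minor sixth spans 8 semitones; an augmented seventh spans 12.
The spans differ, so they are not enharmonic equivalents.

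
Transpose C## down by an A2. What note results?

C down a major second is Bb, so the target letter is B.
From C##, an augmented second is 3 semitones down: B.

B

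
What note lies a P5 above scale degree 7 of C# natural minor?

F#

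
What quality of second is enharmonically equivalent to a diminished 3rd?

major

A diminished third spans 2 semitones.
A second spanning 2 semitones is major (the major second is 2).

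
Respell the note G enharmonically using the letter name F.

G is pitch class 7. The letter F alone is pitch class 5.
To reach pitch class 7 from F requires an offset of +2 semitones, i.e. double sharp: F##.

F##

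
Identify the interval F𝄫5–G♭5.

augmented second

The letter names run F→G, a span of 1 letter step, so the interval is some kind of second.
Fbb to Gb is 3 semitones. A major second is 2, so 3 makes it augmented.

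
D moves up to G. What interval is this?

Counting letters D–E–F–G gives a fourth.
D→G = 5 semitones, exactly the perfect fourth.

perfect fourth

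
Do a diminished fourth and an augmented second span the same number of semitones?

No

A diminished fourth spans 4 semitones; an augmented second spans 3.
The spans differ, so they are not enharmonic equivalents.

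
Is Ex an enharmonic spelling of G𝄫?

E## is pitch class 6; Gbb is pitch class 5.
The pitch classes differ (6 vs. 5), so they are not enharmonic equivalents.

No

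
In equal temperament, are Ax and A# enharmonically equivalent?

No

A## is pitch class 11; A# is pitch class 10.
The pitch classes differ (11 vs. 10), so they are not enharmonic equivalents.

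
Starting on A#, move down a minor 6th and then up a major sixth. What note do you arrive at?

A minor sixth down from A# is C## (letter C, 8 semitones down).
A major sixth up from C## is A## (letter A, 9 semitones up).

A##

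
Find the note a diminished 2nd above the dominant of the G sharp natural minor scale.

The dominant of G# natural minor is D#.
A diminished second (0 semitones) above D# lands on the letter E, giving Eb.

Eb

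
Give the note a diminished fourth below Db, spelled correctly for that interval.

D down a perfect fourth is A, so the target letter is A.
From Db, a diminished fourth is 4 semitones down: A.

A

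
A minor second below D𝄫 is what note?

A second below D lands on the letter C.
A minor second spans 1 semitone, so Dbb moves to pitch class 11. On the letter C that is Cb.

Cb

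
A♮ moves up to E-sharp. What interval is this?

Counting letters A–B–C–D–E gives a fifth.
A→E# = 8 semitones, 1 wider than the perfect fifth (7), so augmented.

augmented fifth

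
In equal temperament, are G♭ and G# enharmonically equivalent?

No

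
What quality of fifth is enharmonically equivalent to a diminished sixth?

A diminished sixth spans 7 semitones.
A fifth spanning 7 semitones is perfect (the perfect fifth is 7).

perfect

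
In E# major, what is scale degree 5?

The E# major scale runs E# F## G## A# B# C## D##.
Degree 5 is B#.

B#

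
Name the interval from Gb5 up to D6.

augmented fifth

Counting letters G–A–B–C–D gives a fifth.
Gb→D = 8 semitones, 1 wider than the perfect fifth (7), so augmented.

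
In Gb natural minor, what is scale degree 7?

The Gb natural minor scale runs Gb Ab Bbb Cb Db Ebb Fb.
Degree 7 is Fb.

Fb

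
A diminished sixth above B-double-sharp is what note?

A sixth above B lands on the letter G.
A diminished sixth spans 7 semitones, so B## moves to pitch class 8. On the letter G that is G#.

G#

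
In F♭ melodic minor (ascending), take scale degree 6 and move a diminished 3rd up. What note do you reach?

Scale degree 6 of Fb melodic minor (ascending) is Db.
A diminished third (2 semitones) above Db lands on the letter F, giving Fbb.

Fbb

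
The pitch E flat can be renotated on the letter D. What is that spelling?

Eb is pitch class 3. The letter D alone is pitch class 2.
To reach pitch class 3 from D requires an offset of +1 semitone, i.e. sharp: D#.

D#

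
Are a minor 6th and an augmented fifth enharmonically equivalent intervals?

A minor sixth spans 8 semitones; an augmented fifth spans 8.
They are enharmonically equivalent.

Yes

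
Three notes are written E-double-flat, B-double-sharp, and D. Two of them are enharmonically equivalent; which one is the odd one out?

In 12-tone equal temperament, enharmonic equivalents share a pitch class. Ebb is pitch class 2; B## is pitch class 1; D is pitch class 2.
Ebb and D share pitch class 2, while B## is pitch class 1.

B##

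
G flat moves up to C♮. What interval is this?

augmented fourth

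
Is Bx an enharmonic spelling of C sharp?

B## = pitch class 1 and C# = pitch class 1 — the same pitch class, so they are enharmonic equivalents.

Yes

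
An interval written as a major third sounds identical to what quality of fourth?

diminished

A major third spans 4 semitones.
A fourth spanning 4 semitones is diminished (the perfect fourth is 5).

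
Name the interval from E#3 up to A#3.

Counting letters E–F–G–A gives a fourth.
E#→A# = 5 semitones, exactly the perfect fourth.

perfect fourth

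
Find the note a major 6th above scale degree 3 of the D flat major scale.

Scale degree 3 of Db major is F.
A major sixth (9 semitones) above F lands on the letter D, giving D.

D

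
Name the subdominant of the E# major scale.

A#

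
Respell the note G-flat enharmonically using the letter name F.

Gb is pitch class 6. The letter F alone is pitch class 5.
To reach pitch class 6 from F requires an offset of +1 semitone, i.e. sharp: F#.

F#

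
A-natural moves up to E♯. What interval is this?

Counting letters A–B–C–D–E gives a fifth.
A→E# = 8 semitones, 1 wider than the perfect fifth (7), so augmented.

augmented fifth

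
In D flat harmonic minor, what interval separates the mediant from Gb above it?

major second

The mediant of Db harmonic minor is Fb.
Fb up to Gb: letters F→G make it a second; 2 semitones makes it major.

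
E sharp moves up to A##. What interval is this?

The letter names run E→A, a span of 3 letter steps, so the interval is some kind of fourth.
E# to A## is 6 semitones. A perfect fourth is 5, so 6 makes it augmented.

augmented fourth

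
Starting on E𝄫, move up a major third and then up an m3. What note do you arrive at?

A major third up from Ebb is Gb (letter G, 4 semitones up).
A minor third up from Gb is Bbb (letter B, 3 semitones up).

Bbb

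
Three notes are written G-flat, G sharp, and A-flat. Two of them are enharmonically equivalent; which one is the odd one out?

Gb

In 12-tone equal temperament, enharmonic equivalents share a pitch class. Gb is pitch class 6; G# is pitch class 8; Ab is pitch class 8.
G# and Ab share pitch class 8, while Gb is pitch class 6.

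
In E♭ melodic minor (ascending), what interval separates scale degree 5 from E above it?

augmented fourth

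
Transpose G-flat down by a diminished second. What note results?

G down a major second is F, so the target letter is F.
From Gb, a diminished second is 0 semitones down: F#.

F#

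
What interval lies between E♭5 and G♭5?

minor third

Counting letters E–F–G gives a third.
Eb→Gb = 3 semitones, 1 narrower than the major third (4), so minor.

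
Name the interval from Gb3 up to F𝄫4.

diminished seventh

Counting letters G–A–B–C–D–E–F gives a seventh.
Gb→Fbb = 9 semitones, 2 narrower than the major seventh (11), so diminished.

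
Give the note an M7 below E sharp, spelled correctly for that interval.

F#

E down a major seventh is F, so the target letter is F.
From E#, a major seventh is 11 semitones down: F#.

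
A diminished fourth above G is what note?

A fourth above G lands on the letter C.
A diminished fourth spans 4 semitones, so G moves to pitch class 11. On the letter C that is Cb.

Cb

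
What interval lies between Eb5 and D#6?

Counting letters E–F–G–A–B–C–D gives a seventh.
Eb→D# = 12 semitones, 1 wider than the major seventh (11), so augmented.

augmented seventh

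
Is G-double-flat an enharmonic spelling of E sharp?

Gbb = pitch class 5 and E# = pitch class 5 — the same pitch class, so they are enharmonic equivalents.

Yes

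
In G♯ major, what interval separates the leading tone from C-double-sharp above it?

perfect fifth

The leading tone of G# major is F##.
F## up to C##: letters F→C make it a fifth; 7 semitones makes it perfect.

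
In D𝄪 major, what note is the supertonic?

E##

Degree 2 takes the letter 1 step above D, which is E.
In major, degree 2 sits 2 semitones above the tonic. D## + 2 semitones is pitch class 6, spelled on E as E##.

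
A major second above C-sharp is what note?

D#

A second above C lands on the letter D.
A major second spans 2 semitones, so C# moves to pitch class 3. On the letter D that is D#.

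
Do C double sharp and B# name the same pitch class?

No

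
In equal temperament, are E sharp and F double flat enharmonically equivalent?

No

E# is pitch class 5; Fbb is pitch class 3.
The pitch classes differ (5 vs. 3), so they are not enharmonic equivalents.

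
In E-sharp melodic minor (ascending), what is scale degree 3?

G#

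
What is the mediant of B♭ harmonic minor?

Db

The Bb harmonic minor scale runs Bb C Db Eb F Gb A.
Degree 3 is Db.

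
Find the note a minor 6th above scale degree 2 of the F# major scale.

E

Scale degree 2 of F# major is G#.
A minor sixth (8 semitones) above G# lands on the letter E, giving E.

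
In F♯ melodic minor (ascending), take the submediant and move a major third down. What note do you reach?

The submediant of F# melodic minor (ascending) is D#.
A major third (4 semitones) below D# lands on the letter B, giving B.

B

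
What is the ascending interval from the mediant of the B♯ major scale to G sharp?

The mediant of B# major is D##.
D## up to G#: letters D→G make it a fourth; 4 semitones makes it diminished.

diminished fourth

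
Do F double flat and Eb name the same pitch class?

Fbb is pitch class 3; Eb is pitch class 3.
All spellings map to pitch class 3, so they are enharmonically equivalent.

Yes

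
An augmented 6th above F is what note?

D#

F up a major sixth is D, so the target letter is D.
From F, an augmented sixth is 10 semitones up: D#.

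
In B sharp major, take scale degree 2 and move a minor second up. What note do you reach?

Scale degree 2 of B# major is C##.
A minor second (1 semitone) above C## lands on the letter D, giving D#.

D#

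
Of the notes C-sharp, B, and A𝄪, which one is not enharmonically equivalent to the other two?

C#

In 12-tone equal temperament, enharmonic equivalents share a pitch class. C# is pitch class 1; B is pitch class 11; A## is pitch class 11.
B and A## share pitch class 11, while C# is pitch class 1.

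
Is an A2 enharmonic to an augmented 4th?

An augmented second spans 3 semitones; an augmented fourth spans 6.
The spans differ, so they are not enharmonic equivalents.

No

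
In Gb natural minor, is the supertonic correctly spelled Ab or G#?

Each scale degree takes a distinct letter name. Degree 2 of a scale on G must use the letter A.
Ab and G# are enharmonically the same pitch, but only Ab uses the letter A, so it is the correct spelling here.

Ab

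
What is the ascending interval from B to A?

Counting letters B–C–D–E–F–G–A gives a seventh.
B→A = 10 semitones, 1 narrower than the major seventh (11), so minor.

minor seventh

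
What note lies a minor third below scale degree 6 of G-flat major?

Scale degree 6 of Gb major is Eb.
A minor third (3 semitones) below Eb lands on the letter C, giving C.

C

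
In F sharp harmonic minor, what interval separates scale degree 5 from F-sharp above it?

Scale degree 5 of F# harmonic minor is C#.
C# up to F#: letters C→F make it a fourth; 5 semitones makes it perfect.

perfect fourth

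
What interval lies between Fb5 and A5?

Counting letters F–G–A gives a third.
Fb→A = 5 semitones, 1 wider than the major third (4), so augmented.

augmented third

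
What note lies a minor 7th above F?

Eb

F up a major seventh is E, so the target letter is E.
From F, a minor seventh is 10 semitones up: Eb.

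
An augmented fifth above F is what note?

C#

F up a perfect fifth is C, so the target letter is C.
From F, an augmented fifth is 8 semitones up: C#.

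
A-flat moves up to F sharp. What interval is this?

augmented sixth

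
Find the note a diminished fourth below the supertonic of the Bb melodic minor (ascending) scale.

G#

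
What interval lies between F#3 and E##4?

augmented seventh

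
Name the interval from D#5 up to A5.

diminished fifth

The letter names run D→A, a span of 4 letter steps, so the interval is some kind of fifth.
D# to A is 6 semitones. A perfect fifth is 7, so 6 makes it diminished.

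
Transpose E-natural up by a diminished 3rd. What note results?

Gb

E up a major third is G#, so the target letter is G.
From E, a diminished third is 2 semitones up: Gb.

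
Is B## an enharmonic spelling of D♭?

B## is pitch class 1; Db is pitch class 1.
All spellings map to pitch class 1, so they are enharmonically equivalent.

Yes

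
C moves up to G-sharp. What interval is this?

augmented fifth

The letter names run C→G, a span of 4 letter steps, so the interval is some kind of fifth.
C to G# is 8 semitones. A perfect fifth is 7, so 8 makes it augmented.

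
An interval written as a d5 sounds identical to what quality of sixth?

A diminished fifth spans 6 semitones.
A sixth spanning 6 semitones is doubly diminished (the major sixth is 9).

doubly diminished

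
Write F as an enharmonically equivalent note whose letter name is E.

F is pitch class 5. The letter E alone is pitch class 4.
To reach pitch class 5 from E requires an offset of +1 semitone, i.e. sharp: E#.

E#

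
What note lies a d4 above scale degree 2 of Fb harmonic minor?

Scale degree 2 of Fb harmonic minor is Gb.
A diminished fourth (4 semitones) above Gb lands on the letter C, giving Cbb.

Cbb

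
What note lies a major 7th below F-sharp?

G

A seventh below F lands on the letter G.
A major seventh spans 11 semitones, so F# moves to pitch class 7. On the letter G that is G.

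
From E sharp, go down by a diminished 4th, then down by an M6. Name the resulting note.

D##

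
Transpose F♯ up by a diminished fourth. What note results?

Bb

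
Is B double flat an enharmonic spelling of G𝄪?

Yes

Bbb is pitch class 9; G## is pitch class 9.
All spellings map to pitch class 9, so they are enharmonically equivalent.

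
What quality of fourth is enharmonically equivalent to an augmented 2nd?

An augmented second spans 3 semitones.
A fourth spanning 3 semitones is doubly diminished (the perfect fourth is 5).

doubly diminished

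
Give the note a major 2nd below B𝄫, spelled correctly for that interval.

Abb

B down a major second is A, so the target letter is A.
From Bbb, a major second is 2 semitones down: Abb.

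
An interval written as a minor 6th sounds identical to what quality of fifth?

A minor sixth spans 8 semitones.
A fifth spanning 8 semitones is augmented (the perfect fifth is 7).

augmented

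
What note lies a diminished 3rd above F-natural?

F up a major third is A, so the target letter is A.
From F, a diminished third is 2 semitones up: Abb.

Abb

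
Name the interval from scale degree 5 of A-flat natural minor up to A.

augmented fourth

Scale degree 5 of Ab natural minor is Eb.
Eb up to A: letters E→A make it a fourth; 6 semitones makes it augmented.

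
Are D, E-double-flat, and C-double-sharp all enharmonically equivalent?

D is pitch class 2; Ebb is pitch class 2; C## is pitch class 2.
All spellings map to pitch class 2, so they are enharmonically equivalent.

Yes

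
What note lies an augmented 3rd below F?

Dbb

F down a major third is Db, so the target letter is D.
From F, an augmented third is 5 semitones down: Dbb.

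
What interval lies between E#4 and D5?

diminished seventh

Counting letters E–F–G–A–B–C–D gives a seventh.
E#→D = 9 semitones, 2 narrower than the major seventh (11), so diminished.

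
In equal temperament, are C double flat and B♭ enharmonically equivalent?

Cbb is pitch class 10; Bb is pitch class 10.
All spellings map to pitch class 10, so they are enharmonically equivalent.

Yes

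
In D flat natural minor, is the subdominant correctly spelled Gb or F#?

Gb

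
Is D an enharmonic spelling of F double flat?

Two spellings are enharmonically equivalent only if they share a pitch class.
Here D → 2, Fbb → 3; 2 ≠ 3, so they are not.

No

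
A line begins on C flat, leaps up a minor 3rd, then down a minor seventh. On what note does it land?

A minor third up from Cb is Ebb (letter E, 3 semitones up).
A minor seventh down from Ebb is Fb (letter F, 10 semitones down).

Fb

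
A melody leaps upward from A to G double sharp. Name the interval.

augmented seventh

Counting letters A–B–C–D–E–F–G gives a seventh.
A→G## = 12 semitones, 1 wider than the major seventh (11), so augmented.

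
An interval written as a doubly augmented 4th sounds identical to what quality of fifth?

perfect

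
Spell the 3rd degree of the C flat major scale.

Eb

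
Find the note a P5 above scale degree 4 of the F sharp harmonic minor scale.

Scale degree 4 of F# harmonic minor is B.
A perfect fifth (7 semitones) above B lands on the letter F, giving F#.

F#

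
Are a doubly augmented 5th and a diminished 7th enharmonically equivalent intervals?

Yes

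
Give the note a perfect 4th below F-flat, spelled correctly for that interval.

Cb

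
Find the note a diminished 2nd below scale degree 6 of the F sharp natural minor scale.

C##

Scale degree 6 of F# natural minor is D.
A diminished second (0 semitones) below D lands on the letter C, giving C##.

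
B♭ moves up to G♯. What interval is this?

The letter names run B→G, a span of 5 letter steps, so the interval is some kind of sixth.
Bb to G# is 10 semitones. A major sixth is 9, so 10 makes it augmented.

augmented sixth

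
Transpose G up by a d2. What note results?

G up a major second is A, so the target letter is A.
From G, a diminished second is 0 semitones up: Abb.

Abb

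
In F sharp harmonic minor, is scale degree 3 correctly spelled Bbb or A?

Each scale degree takes a distinct letter name. Degree 3 of a scale on F must use the letter A.
A and Bbb are enharmonically the same pitch, but only A uses the letter A, so it is the correct spelling here.

A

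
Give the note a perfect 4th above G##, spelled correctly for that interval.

C##

A fourth above G lands on the letter C.
A perfect fourth spans 5 semitones, so G## moves to pitch class 2. On the letter C that is C##.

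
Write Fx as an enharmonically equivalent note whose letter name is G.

G

Plain G sits at the same pitch as F##, so on the letter G the same pitch needs a natural: G.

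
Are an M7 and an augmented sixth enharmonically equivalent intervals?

A major seventh spans 11 semitones; an augmented sixth spans 10.
The spans differ, so they are not enharmonic equivalents.

No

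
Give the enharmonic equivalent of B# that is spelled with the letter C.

Plain C sits at the same pitch as B#, so on the letter C the same pitch needs a natural: C.

C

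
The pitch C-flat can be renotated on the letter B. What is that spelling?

Plain B sits at the same pitch as Cb, so on the letter B the same pitch needs a natural: B.

B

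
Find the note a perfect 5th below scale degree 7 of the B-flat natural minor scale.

Db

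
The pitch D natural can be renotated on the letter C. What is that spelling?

Plain C sits 2 semitones below D, so on the letter C the same pitch needs a double sharp: C##.

C##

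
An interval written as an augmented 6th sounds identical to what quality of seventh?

minor

An augmented sixth spans 10 semitones.
A seventh spanning 10 semitones is minor (the major seventh is 11).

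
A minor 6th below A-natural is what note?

A sixth below A lands on the letter C.
A minor sixth spans 8 semitones, so A moves to pitch class 1. On the letter C that is C#.

C#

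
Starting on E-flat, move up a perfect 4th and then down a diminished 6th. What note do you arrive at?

A perfect fourth up from Eb is Ab (letter A, 5 semitones up).
A diminished sixth down from Ab is C# (letter C, 7 semitones down).

C#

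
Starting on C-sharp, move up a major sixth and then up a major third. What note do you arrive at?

C##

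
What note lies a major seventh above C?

C up a major seventh is B, so the target letter is B.
From C, a major seventh is 11 semitones up: B.

B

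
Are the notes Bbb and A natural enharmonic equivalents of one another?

Yes

Bbb is pitch class 9; A is pitch class 9.
All spellings map to pitch class 9, so they are enharmonically equivalent.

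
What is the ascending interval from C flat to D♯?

The letter names run C→D, a span of 1 letter step, so the interval is some kind of second.
Cb to D# is 4 semitones. A major second is 2, so 4 makes it doubly augmented.

doubly augmented second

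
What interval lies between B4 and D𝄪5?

Counting letters B–C–D gives a third.
B→D## = 5 semitones, 1 wider than the major third (4), so augmented.

augmented third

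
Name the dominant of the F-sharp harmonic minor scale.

Degree 5 takes the letter 4 steps above F, which is C.
In harmonic minor, degree 5 sits 7 semitones above the tonic. F# + 7 semitones is pitch class 1, spelled on C as C#.

C#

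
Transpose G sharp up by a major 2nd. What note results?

A second above G lands on the letter A.
A major second spans 2 semitones, so G# moves to pitch class 10. On the letter A that is A#.

A#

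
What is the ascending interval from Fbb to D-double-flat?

major sixth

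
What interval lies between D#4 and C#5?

minor seventh

The letter names run D→C, a span of 6 letter steps, so the interval is some kind of seventh.
D# to C# is 10 semitones. A major seventh is 11, so 10 makes it minor.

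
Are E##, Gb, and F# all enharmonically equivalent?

Yes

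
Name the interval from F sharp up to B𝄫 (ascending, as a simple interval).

doubly diminished fourth

Counting letters F–G–A–B gives a fourth.
F#→Bbb = 3 semitones, 2 narrower than the perfect fourth (5), so doubly diminished.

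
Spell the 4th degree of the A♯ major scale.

The A# major scale runs A# B# C## D# E# F## G##.
Degree 4 is D#.

D#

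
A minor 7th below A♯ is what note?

A seventh below A lands on the letter B.
A minor seventh spans 10 semitones, so A# moves to pitch class 0. On the letter B that is B#.

B#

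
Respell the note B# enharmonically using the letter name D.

B# is pitch class 0. The letter D alone is pitch class 2.
To reach pitch class 0 from D requires an offset of -2 semitones, i.e. double flat: Dbb.

Dbb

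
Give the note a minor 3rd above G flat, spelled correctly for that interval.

Bbb

A third above G lands on the letter B.
A minor third spans 3 semitones, so Gb moves to pitch class 9. On the letter B that is Bbb.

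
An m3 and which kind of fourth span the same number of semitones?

doubly diminished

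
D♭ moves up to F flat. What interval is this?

minor third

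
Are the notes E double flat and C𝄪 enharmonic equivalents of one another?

Yes

Ebb = pitch class 2 and C## = pitch class 2 — the same pitch class, so they are enharmonic equivalents.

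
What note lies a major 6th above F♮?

D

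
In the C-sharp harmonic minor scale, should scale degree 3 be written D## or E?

E

Each scale degree takes a distinct letter name. Degree 3 of a scale on C must use the letter E.
E and D## are enharmonically the same pitch, but only E uses the letter E, so it is the correct spelling here.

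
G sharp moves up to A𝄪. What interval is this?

augmented second

Counting letters G–A gives a second.
G#→A## = 3 semitones, 1 wider than the major second (2), so augmented.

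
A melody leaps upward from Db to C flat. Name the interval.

minor seventh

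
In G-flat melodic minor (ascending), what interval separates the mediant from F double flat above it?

diminished fifth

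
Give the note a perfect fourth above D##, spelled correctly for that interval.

A fourth above D lands on the letter G.
A perfect fourth spans 5 semitones, so D## moves to pitch class 9. On the letter G that is G##.

G##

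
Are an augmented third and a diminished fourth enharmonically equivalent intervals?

An augmented third spans 5 semitones; a diminished fourth spans 4.
The spans differ, so they are not enharmonic equivalents.

No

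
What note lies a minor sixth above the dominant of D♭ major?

Fb

The dominant of Db major is Ab.
A minor sixth (8 semitones) above Ab lands on the letter F, giving Fb.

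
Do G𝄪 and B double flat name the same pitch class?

Yes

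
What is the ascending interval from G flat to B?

augmented third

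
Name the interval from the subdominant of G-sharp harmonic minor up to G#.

The subdominant of G# harmonic minor is C#.
C# up to G#: letters C→G make it a fifth; 7 semitones makes it perfect.

perfect fifth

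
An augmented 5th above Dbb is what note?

A fifth above D lands on the letter A.
An augmented fifth spans 8 semitones, so Dbb moves to pitch class 8. On the letter A that is Ab.

Ab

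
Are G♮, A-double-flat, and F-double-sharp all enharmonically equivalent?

G is pitch class 7; Abb is pitch class 7; F## is pitch class 7.
All spellings map to pitch class 7, so they are enharmonically equivalent.

Yes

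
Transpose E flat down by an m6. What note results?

G

E down a major sixth is G, so the target letter is G.
From Eb, a minor sixth is 8 semitones down: G.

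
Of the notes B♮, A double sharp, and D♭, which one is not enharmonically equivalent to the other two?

In 12-tone equal temperament, enharmonic equivalents share a pitch class. B is pitch class 11; A## is pitch class 11; Db is pitch class 1.
B and A## share pitch class 11, while Db is pitch class 1.

Db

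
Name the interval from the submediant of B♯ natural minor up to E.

The submediant of B# natural minor is G#.
G# up to E: letters G→E make it a sixth; 8 semitones makes it minor.

minor sixth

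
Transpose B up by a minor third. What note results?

D

B up a major third is D#, so the target letter is D.
From B, a minor third is 3 semitones up: D.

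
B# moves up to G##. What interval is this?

major sixth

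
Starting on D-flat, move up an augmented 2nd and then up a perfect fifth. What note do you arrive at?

B

An augmented second up from Db is E (letter E, 3 semitones up).
A perfect fifth up from E is B (letter B, 7 semitones up).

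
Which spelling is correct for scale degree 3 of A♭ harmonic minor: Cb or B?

Each scale degree takes a distinct letter name. Degree 3 of a scale on A must use the letter C.
Cb and B are enharmonically the same pitch, but only Cb uses the letter C, so it is the correct spelling here.

Cb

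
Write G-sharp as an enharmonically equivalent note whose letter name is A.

Plain A sits 1 semitone above G#, so on the letter A the same pitch needs a flat: Ab.

Ab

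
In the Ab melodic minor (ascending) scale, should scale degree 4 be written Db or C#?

Db

Each scale degree takes a distinct letter name. Degree 4 of a scale on A must use the letter D.
Db and C# are enharmonically the same pitch, but only Db uses the letter D, so it is the correct spelling here.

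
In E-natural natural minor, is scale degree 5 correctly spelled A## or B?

B

Each scale degree takes a distinct letter name. Degree 5 of a scale on E must use the letter B.
B and A## are enharmonically the same pitch, but only B uses the letter B, so it is the correct spelling here.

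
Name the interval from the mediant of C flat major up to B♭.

The mediant of Cb major is Eb.
Eb up to Bb: letters E→B make it a fifth; 7 semitones makes it perfect.

perfect fifth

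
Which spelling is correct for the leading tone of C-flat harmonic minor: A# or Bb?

Each scale degree takes a distinct letter name. Degree 7 of a scale on C must use the letter B.
Bb and A# are enharmonically the same pitch, but only Bb uses the letter B, so it is the correct spelling here.

Bb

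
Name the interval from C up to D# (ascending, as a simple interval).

augmented second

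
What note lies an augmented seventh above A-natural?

A seventh above A lands on the letter G.
An augmented seventh spans 12 semitones, so A moves to pitch class 9. On the letter G that is G##.

G##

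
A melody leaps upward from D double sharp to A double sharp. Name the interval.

perfect fifth

The letter names run D→A, a span of 4 letter steps, so the interval is some kind of fifth.
D## to A## is 7 semitones. A perfect fifth is 7, so 7 makes it perfect.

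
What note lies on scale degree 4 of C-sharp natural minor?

F#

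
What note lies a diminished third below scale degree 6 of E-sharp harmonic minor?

A##

Scale degree 6 of E# harmonic minor is C#.
A diminished third (2 semitones) below C# lands on the letter A, giving A##.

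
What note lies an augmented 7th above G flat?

F#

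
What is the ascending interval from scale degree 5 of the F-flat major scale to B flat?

major seventh

Scale degree 5 of Fb major is Cb.
Cb up to Bb: letters C→B make it a seventh; 11 semitones makes it major.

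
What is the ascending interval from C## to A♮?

diminished sixth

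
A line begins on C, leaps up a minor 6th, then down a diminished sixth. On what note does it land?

C#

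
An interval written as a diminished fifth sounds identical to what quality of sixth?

A diminished fifth spans 6 semitones.
A sixth spanning 6 semitones is doubly diminished (the major sixth is 9).

doubly diminished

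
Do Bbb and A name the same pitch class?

Bbb = pitch class 9 and A = pitch class 9 — the same pitch class, so they are enharmonic equivalents.

Yes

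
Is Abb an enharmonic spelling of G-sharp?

Two spellings are enharmonically equivalent only if they share a pitch class.
Here Abb → 7, G# → 8; 7 ≠ 8, so they are not.

No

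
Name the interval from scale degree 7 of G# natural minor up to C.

Scale degree 7 of G# natural minor is F#.
F# up to C: letters F→C make it a fifth; 6 semitones makes it diminished.

diminished fifth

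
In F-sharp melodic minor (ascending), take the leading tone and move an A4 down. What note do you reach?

B

The leading tone of F# melodic minor (ascending) is E#.
An augmented fourth (6 semitones) below E# lands on the letter B, giving B.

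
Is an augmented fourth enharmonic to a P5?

No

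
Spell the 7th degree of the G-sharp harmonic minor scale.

F##

Degree 7 takes the letter 6 steps above G, which is F.
In harmonic minor, degree 7 sits 11 semitones above the tonic. G# + 11 semitones is pitch class 7, spelled on F as F##.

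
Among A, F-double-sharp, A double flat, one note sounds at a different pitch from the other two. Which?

A

In 12-tone equal temperament, enharmonic equivalents share a pitch class. A is pitch class 9; F## is pitch class 7; Abb is pitch class 7.
F## and Abb share pitch class 7, while A is pitch class 9.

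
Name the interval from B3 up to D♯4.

The letter names run B→D, a span of 2 letter steps, so the interval is some kind of third.
B to D# is 4 semitones. A major third is 4, so 4 makes it major.

major third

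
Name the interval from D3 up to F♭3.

The letter names run D→F, a span of 2 letter steps, so the interval is some kind of third.
D to Fb is 2 semitones. A major third is 4, so 2 makes it diminished.

diminished third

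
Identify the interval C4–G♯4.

augmented fifth

The letter names run C→G, a span of 4 letter steps, so the interval is some kind of fifth.
C to G# is 8 semitones. A perfect fifth is 7, so 8 makes it augmented.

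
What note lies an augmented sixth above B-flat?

G#

A sixth above B lands on the letter G.
An augmented sixth spans 10 semitones, so Bb moves to pitch class 8. On the letter G that is G#.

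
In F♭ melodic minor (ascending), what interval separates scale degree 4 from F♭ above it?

perfect fifth

Scale degree 4 of Fb melodic minor (ascending) is Bbb.
Bbb up to Fb: letters B→F make it a fifth; 7 semitones makes it perfect.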